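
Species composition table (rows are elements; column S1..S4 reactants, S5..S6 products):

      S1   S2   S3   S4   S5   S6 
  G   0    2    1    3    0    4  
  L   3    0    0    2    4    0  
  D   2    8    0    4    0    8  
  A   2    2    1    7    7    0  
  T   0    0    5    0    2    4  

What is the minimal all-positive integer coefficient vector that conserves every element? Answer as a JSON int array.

G: 4·0+1·2+4·1+2·3 = 12 | 4·0+3·4 = 12
L: 4·3+1·0+4·0+2·2 = 16 | 4·4+3·0 = 16
D: 4·2+1·8+4·0+2·4 = 24 | 4·0+3·8 = 24
A: 4·2+1·2+4·1+2·7 = 28 | 4·7+3·0 = 28
T: 4·0+1·0+4·5+2·0 = 20 | 4·2+3·4 = 20
gcd(4,1,4,2,4,3) = 1

Coefficients: [4, 1, 4, 2, 4, 3]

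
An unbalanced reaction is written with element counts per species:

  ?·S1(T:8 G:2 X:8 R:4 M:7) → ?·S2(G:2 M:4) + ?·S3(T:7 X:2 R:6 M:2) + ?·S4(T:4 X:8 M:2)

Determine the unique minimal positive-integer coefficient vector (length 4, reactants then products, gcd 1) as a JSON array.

Coefficients: [6, 6, 4, 5]

T: 6·8 = 48 | 6·0+4·7+5·4 = 48
G: 6·2 = 12 | 6·2+4·0+5·0 = 12
X: 6·8 = 48 | 6·0+4·2+5·8 = 48
R: 6·4 = 24 | 6·0+4·6+5·0 = 24
M: 6·7 = 42 | 6·4+4·2+5·2 = 42
gcd(6,6,4,5) = 1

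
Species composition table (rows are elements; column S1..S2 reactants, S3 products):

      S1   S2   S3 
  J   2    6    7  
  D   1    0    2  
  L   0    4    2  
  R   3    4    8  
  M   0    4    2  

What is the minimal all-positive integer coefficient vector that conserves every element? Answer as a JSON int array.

Coefficients: [4, 1, 2]

J: 4·2+1·6 = 14 | 2·7 = 14
D: 4·1+1·0 = 4 | 2·2 = 4
L: 4·0+1·4 = 4 | 2·2 = 4
R: 4·3+1·4 = 16 | 2·8 = 16
M: 4·0+1·4 = 4 | 2·2 = 4
gcd(4,1,2) = 1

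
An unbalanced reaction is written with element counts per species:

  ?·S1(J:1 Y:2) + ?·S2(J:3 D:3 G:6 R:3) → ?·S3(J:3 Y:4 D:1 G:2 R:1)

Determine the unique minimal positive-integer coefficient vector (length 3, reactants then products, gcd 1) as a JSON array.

J: 6·1+1·3 = 9 | 3·3 = 9
Y: 6·2+1·0 = 12 | 3·4 = 12
D: 6·0+1·3 = 3 | 3·1 = 3
G: 6·0+1·6 = 6 | 3·2 = 6
R: 6·0+1·3 = 3 | 3·1 = 3
gcd(6,1,3) = 1

Coefficients: [6, 1, 3]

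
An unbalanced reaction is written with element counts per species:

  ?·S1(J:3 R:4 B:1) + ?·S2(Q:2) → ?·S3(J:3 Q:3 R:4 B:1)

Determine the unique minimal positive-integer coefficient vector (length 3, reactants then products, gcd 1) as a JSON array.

J: 2·3+3·0 = 6 | 2·3 = 6
Q: 2·0+3·2 = 6 | 2·3 = 6
R: 2·4+3·0 = 8 | 2·4 = 8
B: 2·1+3·0 = 2 | 2·1 = 2
gcd(2,3,2) = 1

Coefficients: [2, 3, 2]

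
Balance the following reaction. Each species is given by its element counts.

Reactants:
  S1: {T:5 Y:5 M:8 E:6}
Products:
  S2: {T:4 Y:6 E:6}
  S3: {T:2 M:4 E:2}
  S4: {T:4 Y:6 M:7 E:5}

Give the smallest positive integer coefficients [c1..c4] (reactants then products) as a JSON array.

Coefficients: [6, 1, 5, 4]

T: 6·5 = 30 | 1·4+5·2+4·4 = 30
Y: 6·5 = 30 | 1·6+5·0+4·6 = 30
M: 6·8 = 48 | 1·0+5·4+4·7 = 48
E: 6·6 = 36 | 1·6+5·2+4·5 = 36
gcd(6,1,5,4) = 1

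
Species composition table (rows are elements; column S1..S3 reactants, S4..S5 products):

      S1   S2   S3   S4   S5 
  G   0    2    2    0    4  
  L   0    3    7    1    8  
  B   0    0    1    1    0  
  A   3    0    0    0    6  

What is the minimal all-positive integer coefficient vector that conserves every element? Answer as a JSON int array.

Coefficients: [6, 4, 2, 2, 3]

G: 6·0+4·2+2·2 = 12 | 2·0+3·4 = 12
L: 6·0+4·3+2·7 = 26 | 2·1+3·8 = 26
B: 6·0+4·0+2·1 = 2 | 2·1+3·0 = 2
A: 6·3+4·0+2·0 = 18 | 2·0+3·6 = 18
gcd(6,4,2,2,3) = 1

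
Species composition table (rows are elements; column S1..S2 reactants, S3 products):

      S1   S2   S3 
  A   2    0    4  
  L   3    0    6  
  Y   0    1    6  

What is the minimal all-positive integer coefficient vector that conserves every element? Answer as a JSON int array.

A: 2·2+6·0 = 4 | 1·4 = 4
L: 2·3+6·0 = 6 | 1·6 = 6
Y: 2·0+6·1 = 6 | 1·6 = 6
gcd(2,6,1) = 1

Coefficients: [2, 6, 1]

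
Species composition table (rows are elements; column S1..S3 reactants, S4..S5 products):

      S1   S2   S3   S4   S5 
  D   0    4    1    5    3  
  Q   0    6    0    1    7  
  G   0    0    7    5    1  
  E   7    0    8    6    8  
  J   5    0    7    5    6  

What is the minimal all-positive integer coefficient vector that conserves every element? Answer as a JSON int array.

Coefficients: [4, 5, 2, 2, 4]

D: 4·0+5·4+2·1 = 22 | 2·5+4·3 = 22
Q: 4·0+5·6+2·0 = 30 | 2·1+4·7 = 30
G: 4·0+5·0+2·7 = 14 | 2·5+4·1 = 14
E: 4·7+5·0+2·8 = 44 | 2·6+4·8 = 44
J: 4·5+5·0+2·7 = 34 | 2·5+4·6 = 34
gcd(4,5,2,2,4) = 1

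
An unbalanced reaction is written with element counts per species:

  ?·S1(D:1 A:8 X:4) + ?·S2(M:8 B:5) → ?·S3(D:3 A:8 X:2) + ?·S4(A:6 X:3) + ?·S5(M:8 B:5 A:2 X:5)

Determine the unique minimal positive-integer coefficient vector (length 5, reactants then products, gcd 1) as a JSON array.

Coefficients: [6, 1, 2, 5, 1]

M: 6·0+1·8 = 8 | 2·0+5·0+1·8 = 8
D: 6·1+1·0 = 6 | 2·3+5·0+1·0 = 6
B: 6·0+1·5 = 5 | 2·0+5·0+1·5 = 5
A: 6·8+1·0 = 48 | 2·8+5·6+1·2 = 48
X: 6·4+1·0 = 24 | 2·2+5·3+1·5 = 24
gcd(6,1,2,5,1) = 1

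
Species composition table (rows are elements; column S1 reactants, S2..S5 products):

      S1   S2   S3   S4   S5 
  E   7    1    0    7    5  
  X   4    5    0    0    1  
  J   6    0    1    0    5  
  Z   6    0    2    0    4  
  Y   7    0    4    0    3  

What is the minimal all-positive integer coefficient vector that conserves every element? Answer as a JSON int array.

E: 5·7 = 35 | 3·1+5·0+1·7+5·5 = 35
X: 5·4 = 20 | 3·5+5·0+1·0+5·1 = 20
J: 5·6 = 30 | 3·0+5·1+1·0+5·5 = 30
Z: 5·6 = 30 | 3·0+5·2+1·0+5·4 = 30
Y: 5·7 = 35 | 3·0+5·4+1·0+5·3 = 35
gcd(5,3,5,1,5) = 1

Coefficients: [5, 3, 5, 1, 5]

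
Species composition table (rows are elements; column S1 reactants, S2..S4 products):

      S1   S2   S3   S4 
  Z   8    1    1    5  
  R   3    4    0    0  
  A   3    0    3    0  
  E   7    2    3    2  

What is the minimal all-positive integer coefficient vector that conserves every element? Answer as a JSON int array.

Coefficients: [4, 3, 4, 5]

Z: 4·8 = 32 | 3·1+4·1+5·5 = 32
R: 4·3 = 12 | 3·4+4·0+5·0 = 12
A: 4·3 = 12 | 3·0+4·3+5·0 = 12
E: 4·7 = 28 | 3·2+4·3+5·2 = 28
gcd(4,3,4,5) = 1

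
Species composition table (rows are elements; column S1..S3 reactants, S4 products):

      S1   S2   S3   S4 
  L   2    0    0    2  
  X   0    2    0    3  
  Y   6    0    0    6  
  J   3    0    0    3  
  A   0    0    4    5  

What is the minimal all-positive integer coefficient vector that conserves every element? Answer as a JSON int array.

L: 4·2+6·0+5·0 = 8 | 4·2 = 8
X: 4·0+6·2+5·0 = 12 | 4·3 = 12
Y: 4·6+6·0+5·0 = 24 | 4·6 = 24
J: 4·3+6·0+5·0 = 12 | 4·3 = 12
A: 4·0+6·0+5·4 = 20 | 4·5 = 20
gcd(4,6,5,4) = 1

Coefficients: [4, 6, 5, 4]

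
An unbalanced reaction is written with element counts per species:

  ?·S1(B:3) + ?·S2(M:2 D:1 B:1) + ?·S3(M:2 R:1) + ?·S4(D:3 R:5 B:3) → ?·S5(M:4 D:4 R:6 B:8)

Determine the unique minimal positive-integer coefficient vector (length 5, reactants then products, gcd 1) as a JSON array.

Coefficients: [4, 3, 3, 3, 3]

M: 4·0+3·2+3·2+3·0 = 12 | 3·4 = 12
D: 4·0+3·1+3·0+3·3 = 12 | 3·4 = 12
R: 4·0+3·0+3·1+3·5 = 18 | 3·6 = 18
B: 4·3+3·1+3·0+3·3 = 24 | 3·8 = 24
gcd(4,3,3,3,3) = 1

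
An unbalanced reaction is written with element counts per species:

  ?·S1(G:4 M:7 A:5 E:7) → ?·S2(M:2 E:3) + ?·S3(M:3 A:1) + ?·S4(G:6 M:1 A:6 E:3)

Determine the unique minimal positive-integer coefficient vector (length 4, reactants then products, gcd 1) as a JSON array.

G: 3·4 = 12 | 5·0+3·0+2·6 = 12
M: 3·7 = 21 | 5·2+3·3+2·1 = 21
A: 3·5 = 15 | 5·0+3·1+2·6 = 15
E: 3·7 = 21 | 5·3+3·0+2·3 = 21
gcd(3,5,3,2) = 1

Coefficients: [3, 5, 3, 2]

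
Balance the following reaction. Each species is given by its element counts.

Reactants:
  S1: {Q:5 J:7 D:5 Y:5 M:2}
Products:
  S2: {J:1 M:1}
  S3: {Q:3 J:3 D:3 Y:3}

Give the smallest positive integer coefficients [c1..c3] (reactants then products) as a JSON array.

Coefficients: [3, 6, 5]

Q: 3·5 = 15 | 6·0+5·3 = 15
J: 3·7 = 21 | 6·1+5·3 = 21
D: 3·5 = 15 | 6·0+5·3 = 15
Y: 3·5 = 15 | 6·0+5·3 = 15
M: 3·2 = 6 | 6·1+5·0 = 6
gcd(3,6,5) = 1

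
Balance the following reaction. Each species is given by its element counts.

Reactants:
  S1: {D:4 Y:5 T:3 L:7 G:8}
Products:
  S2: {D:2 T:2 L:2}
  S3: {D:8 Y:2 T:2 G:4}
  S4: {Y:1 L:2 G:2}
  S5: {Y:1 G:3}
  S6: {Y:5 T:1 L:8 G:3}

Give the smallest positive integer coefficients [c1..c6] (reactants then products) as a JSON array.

D: 4·4 = 16 | 4·2+1·8+2·0+6·0+2·0 = 16
Y: 4·5 = 20 | 4·0+1·2+2·1+6·1+2·5 = 20
T: 4·3 = 12 | 4·2+1·2+2·0+6·0+2·1 = 12
L: 4·7 = 28 | 4·2+1·0+2·2+6·0+2·8 = 28
G: 4·8 = 32 | 4·0+1·4+2·2+6·3+2·3 = 32
gcd(4,4,1,2,6,2) = 1

Coefficients: [4, 4, 1, 2, 6, 2]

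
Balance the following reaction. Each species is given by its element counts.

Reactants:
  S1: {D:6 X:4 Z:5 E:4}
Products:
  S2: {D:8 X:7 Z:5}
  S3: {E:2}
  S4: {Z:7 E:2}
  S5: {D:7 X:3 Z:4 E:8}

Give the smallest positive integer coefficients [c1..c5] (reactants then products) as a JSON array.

D: 5·6 = 30 | 2·8+1·0+1·0+2·7 = 30
X: 5·4 = 20 | 2·7+1·0+1·0+2·3 = 20
Z: 5·5 = 25 | 2·5+1·0+1·7+2·4 = 25
E: 5·4 = 20 | 2·0+1·2+1·2+2·8 = 20
gcd(5,2,1,1,2) = 1

Coefficients: [5, 2, 1, 1, 2]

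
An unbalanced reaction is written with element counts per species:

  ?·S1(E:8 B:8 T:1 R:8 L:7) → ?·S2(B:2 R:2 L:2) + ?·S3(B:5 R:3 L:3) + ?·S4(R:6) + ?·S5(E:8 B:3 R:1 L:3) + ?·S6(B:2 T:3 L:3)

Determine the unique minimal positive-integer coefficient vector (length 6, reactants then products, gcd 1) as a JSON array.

Coefficients: [6, 3, 4, 4, 6, 2]

E: 6·8 = 48 | 3·0+4·0+4·0+6·8+2·0 = 48
B: 6·8 = 48 | 3·2+4·5+4·0+6·3+2·2 = 48
T: 6·1 = 6 | 3·0+4·0+4·0+6·0+2·3 = 6
R: 6·8 = 48 | 3·2+4·3+4·6+6·1+2·0 = 48
L: 6·7 = 42 | 3·2+4·3+4·0+6·3+2·3 = 42
gcd(6,3,4,4,6,2) = 1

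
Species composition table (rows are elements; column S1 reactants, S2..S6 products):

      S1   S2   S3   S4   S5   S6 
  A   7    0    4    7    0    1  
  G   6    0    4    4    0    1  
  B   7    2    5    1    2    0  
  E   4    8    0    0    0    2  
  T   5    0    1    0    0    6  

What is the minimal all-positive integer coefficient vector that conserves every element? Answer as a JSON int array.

A: 6·7 = 42 | 2·0+6·4+2·7+3·0+4·1 = 42
G: 6·6 = 36 | 2·0+6·4+2·4+3·0+4·1 = 36
B: 6·7 = 42 | 2·2+6·5+2·1+3·2+4·0 = 42
E: 6·4 = 24 | 2·8+6·0+2·0+3·0+4·2 = 24
T: 6·5 = 30 | 2·0+6·1+2·0+3·0+4·6 = 30
gcd(6,2,6,2,3,4) = 1

Coefficients: [6, 2, 6, 2, 3, 4]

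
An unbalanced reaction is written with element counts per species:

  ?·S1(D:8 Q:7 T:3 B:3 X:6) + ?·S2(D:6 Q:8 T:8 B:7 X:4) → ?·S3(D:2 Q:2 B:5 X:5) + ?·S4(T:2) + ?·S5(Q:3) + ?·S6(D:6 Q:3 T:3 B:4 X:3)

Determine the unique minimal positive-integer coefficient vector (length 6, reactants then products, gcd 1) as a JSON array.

Coefficients: [1, 2, 1, 5, 4, 3]

D: 1·8+2·6 = 20 | 1·2+5·0+4·0+3·6 = 20
Q: 1·7+2·8 = 23 | 1·2+5·0+4·3+3·3 = 23
T: 1·3+2·8 = 19 | 1·0+5·2+4·0+3·3 = 19
B: 1·3+2·7 = 17 | 1·5+5·0+4·0+3·4 = 17
X: 1·6+2·4 = 14 | 1·5+5·0+4·0+3·3 = 14
gcd(1,2,1,5,4,3) = 1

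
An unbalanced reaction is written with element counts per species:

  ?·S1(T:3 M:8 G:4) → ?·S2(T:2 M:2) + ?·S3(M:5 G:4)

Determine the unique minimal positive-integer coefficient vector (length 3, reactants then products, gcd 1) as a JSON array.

T: 2·3 = 6 | 3·2+2·0 = 6
M: 2·8 = 16 | 3·2+2·5 = 16
G: 2·4 = 8 | 3·0+2·4 = 8
gcd(2,3,2) = 1

Coefficients: [2, 3, 2]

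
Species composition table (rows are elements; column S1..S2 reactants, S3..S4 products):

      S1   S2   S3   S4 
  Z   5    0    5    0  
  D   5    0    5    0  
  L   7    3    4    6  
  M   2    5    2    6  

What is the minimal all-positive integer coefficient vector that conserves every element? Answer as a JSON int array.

Coefficients: [4, 6, 4, 5]

Z: 4·5+6·0 = 20 | 4·5+5·0 = 20
D: 4·5+6·0 = 20 | 4·5+5·0 = 20
L: 4·7+6·3 = 46 | 4·4+5·6 = 46
M: 4·2+6·5 = 38 | 4·2+5·6 = 38
gcd(4,6,4,5) = 1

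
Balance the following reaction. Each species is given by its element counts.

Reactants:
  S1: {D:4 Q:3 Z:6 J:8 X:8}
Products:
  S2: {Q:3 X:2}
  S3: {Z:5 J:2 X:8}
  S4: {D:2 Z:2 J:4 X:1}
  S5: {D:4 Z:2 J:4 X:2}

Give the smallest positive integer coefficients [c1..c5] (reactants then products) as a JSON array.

Coefficients: [4, 4, 2, 6, 1]

D: 4·4 = 16 | 4·0+2·0+6·2+1·4 = 16
Q: 4·3 = 12 | 4·3+2·0+6·0+1·0 = 12
Z: 4·6 = 24 | 4·0+2·5+6·2+1·2 = 24
J: 4·8 = 32 | 4·0+2·2+6·4+1·4 = 32
X: 4·8 = 32 | 4·2+2·8+6·1+1·2 = 32
gcd(4,4,2,6,1) = 1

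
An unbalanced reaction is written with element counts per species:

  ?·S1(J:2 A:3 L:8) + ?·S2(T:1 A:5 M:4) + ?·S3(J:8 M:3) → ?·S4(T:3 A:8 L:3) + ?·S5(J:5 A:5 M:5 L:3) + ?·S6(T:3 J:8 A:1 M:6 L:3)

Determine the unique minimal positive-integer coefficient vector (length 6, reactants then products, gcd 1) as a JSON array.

Coefficients: [3, 6, 4, 1, 6, 1]

T: 3·0+6·1+4·0 = 6 | 1·3+6·0+1·3 = 6
J: 3·2+6·0+4·8 = 38 | 1·0+6·5+1·8 = 38
A: 3·3+6·5+4·0 = 39 | 1·8+6·5+1·1 = 39
M: 3·0+6·4+4·3 = 36 | 1·0+6·5+1·6 = 36
L: 3·8+6·0+4·0 = 24 | 1·3+6·3+1·3 = 24
gcd(3,6,4,1,6,1) = 1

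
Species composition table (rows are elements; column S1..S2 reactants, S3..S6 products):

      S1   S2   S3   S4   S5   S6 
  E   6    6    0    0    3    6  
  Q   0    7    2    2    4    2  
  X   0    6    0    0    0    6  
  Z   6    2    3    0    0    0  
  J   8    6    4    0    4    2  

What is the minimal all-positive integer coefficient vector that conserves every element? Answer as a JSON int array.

E: 1·6+6·6 = 42 | 6·0+5·0+2·3+6·6 = 42
Q: 1·0+6·7 = 42 | 6·2+5·2+2·4+6·2 = 42
X: 1·0+6·6 = 36 | 6·0+5·0+2·0+6·6 = 36
Z: 1·6+6·2 = 18 | 6·3+5·0+2·0+6·0 = 18
J: 1·8+6·6 = 44 | 6·4+5·0+2·4+6·2 = 44
gcd(1,6,6,5,2,6) = 1

Coefficients: [1, 6, 6, 5, 2, 6]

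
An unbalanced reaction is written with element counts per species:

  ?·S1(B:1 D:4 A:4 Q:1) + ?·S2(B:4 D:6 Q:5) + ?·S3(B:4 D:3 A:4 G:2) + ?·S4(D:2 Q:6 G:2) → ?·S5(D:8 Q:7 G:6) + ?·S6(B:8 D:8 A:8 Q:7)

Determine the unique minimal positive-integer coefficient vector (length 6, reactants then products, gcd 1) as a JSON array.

B: 4·1+3·4+4·4+5·0 = 32 | 3·0+4·8 = 32
D: 4·4+3·6+4·3+5·2 = 56 | 3·8+4·8 = 56
A: 4·4+3·0+4·4+5·0 = 32 | 3·0+4·8 = 32
Q: 4·1+3·5+4·0+5·6 = 49 | 3·7+4·7 = 49
G: 4·0+3·0+4·2+5·2 = 18 | 3·6+4·0 = 18
gcd(4,3,4,5,3,4) = 1

Coefficients: [4, 3, 4, 5, 3, 4]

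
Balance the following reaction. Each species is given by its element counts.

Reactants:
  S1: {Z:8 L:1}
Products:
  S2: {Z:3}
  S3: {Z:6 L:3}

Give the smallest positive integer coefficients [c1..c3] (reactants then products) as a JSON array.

Coefficients: [3, 6, 1]

Z: 3·8 = 24 | 6·3+1·6 = 24
L: 3·1 = 3 | 6·0+1·3 = 3
gcd(3,6,1) = 1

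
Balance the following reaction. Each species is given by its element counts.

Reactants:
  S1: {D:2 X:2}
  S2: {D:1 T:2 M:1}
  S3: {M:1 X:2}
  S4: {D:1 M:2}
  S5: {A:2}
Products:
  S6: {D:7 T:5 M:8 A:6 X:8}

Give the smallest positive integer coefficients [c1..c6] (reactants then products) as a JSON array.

D: 3·2+5·1+5·0+3·1+6·0 = 14 | 2·7 = 14
T: 3·0+5·2+5·0+3·0+6·0 = 10 | 2·5 = 10
M: 3·0+5·1+5·1+3·2+6·0 = 16 | 2·8 = 16
A: 3·0+5·0+5·0+3·0+6·2 = 12 | 2·6 = 12
X: 3·2+5·0+5·2+3·0+6·0 = 16 | 2·8 = 16
gcd(3,5,5,3,6,2) = 1

Coefficients: [3, 5, 5, 3, 6, 2]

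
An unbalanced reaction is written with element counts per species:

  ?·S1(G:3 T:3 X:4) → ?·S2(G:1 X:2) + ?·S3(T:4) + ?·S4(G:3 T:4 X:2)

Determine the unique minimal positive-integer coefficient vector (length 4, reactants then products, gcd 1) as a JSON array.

G: 4·3 = 12 | 6·1+1·0+2·3 = 12
T: 4·3 = 12 | 6·0+1·4+2·4 = 12
X: 4·4 = 16 | 6·2+1·0+2·2 = 16
gcd(4,6,1,2) = 1

Coefficients: [4, 6, 1, 2]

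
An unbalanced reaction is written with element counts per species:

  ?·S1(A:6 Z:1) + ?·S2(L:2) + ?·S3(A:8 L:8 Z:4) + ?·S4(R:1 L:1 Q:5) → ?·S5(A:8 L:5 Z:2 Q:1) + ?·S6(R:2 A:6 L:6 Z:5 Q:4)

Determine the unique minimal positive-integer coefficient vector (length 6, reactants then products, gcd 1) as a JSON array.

R: 5·0+5·0+3·0+2·1 = 2 | 6·0+1·2 = 2
A: 5·6+5·0+3·8+2·0 = 54 | 6·8+1·6 = 54
L: 5·0+5·2+3·8+2·1 = 36 | 6·5+1·6 = 36
Z: 5·1+5·0+3·4+2·0 = 17 | 6·2+1·5 = 17
Q: 5·0+5·0+3·0+2·5 = 10 | 6·1+1·4 = 10
gcd(5,5,3,2,6,1) = 1

Coefficients: [5, 5, 3, 2, 6, 1]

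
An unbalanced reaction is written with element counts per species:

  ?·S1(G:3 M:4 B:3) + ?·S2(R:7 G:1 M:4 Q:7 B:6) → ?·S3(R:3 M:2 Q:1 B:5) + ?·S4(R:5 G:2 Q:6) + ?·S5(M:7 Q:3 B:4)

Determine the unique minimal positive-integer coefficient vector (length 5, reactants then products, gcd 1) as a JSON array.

Coefficients: [1, 5, 5, 4, 2]

R: 1·0+5·7 = 35 | 5·3+4·5+2·0 = 35
G: 1·3+5·1 = 8 | 5·0+4·2+2·0 = 8
M: 1·4+5·4 = 24 | 5·2+4·0+2·7 = 24
Q: 1·0+5·7 = 35 | 5·1+4·6+2·3 = 35
B: 1·3+5·6 = 33 | 5·5+4·0+2·4 = 33
gcd(1,5,5,4,2) = 1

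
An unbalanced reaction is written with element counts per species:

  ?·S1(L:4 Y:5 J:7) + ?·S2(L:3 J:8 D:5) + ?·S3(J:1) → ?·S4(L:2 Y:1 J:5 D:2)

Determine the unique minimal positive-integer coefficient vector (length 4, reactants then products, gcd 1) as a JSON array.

Coefficients: [1, 2, 2, 5]

L: 1·4+2·3+2·0 = 10 | 5·2 = 10
Y: 1·5+2·0+2·0 = 5 | 5·1 = 5
J: 1·7+2·8+2·1 = 25 | 5·5 = 25
D: 1·0+2·5+2·0 = 10 | 5·2 = 10
gcd(1,2,2,5) = 1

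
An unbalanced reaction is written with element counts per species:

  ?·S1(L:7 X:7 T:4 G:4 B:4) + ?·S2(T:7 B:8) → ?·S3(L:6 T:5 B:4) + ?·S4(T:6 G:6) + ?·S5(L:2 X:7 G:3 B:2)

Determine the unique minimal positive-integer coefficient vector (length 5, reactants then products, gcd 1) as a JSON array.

Coefficients: [6, 1, 5, 1, 6]

L: 6·7+1·0 = 42 | 5·6+1·0+6·2 = 42
X: 6·7+1·0 = 42 | 5·0+1·0+6·7 = 42
T: 6·4+1·7 = 31 | 5·5+1·6+6·0 = 31
G: 6·4+1·0 = 24 | 5·0+1·6+6·3 = 24
B: 6·4+1·8 = 32 | 5·4+1·0+6·2 = 32
gcd(6,1,5,1,6) = 1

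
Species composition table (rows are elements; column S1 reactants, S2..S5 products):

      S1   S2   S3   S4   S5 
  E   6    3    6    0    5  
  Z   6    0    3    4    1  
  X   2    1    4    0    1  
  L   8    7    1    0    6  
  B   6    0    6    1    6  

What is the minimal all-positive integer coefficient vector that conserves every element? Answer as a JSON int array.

Coefficients: [5, 3, 1, 6, 3]

E: 5·6 = 30 | 3·3+1·6+6·0+3·5 = 30
Z: 5·6 = 30 | 3·0+1·3+6·4+3·1 = 30
X: 5·2 = 10 | 3·1+1·4+6·0+3·1 = 10
L: 5·8 = 40 | 3·7+1·1+6·0+3·6 = 40
B: 5·6 = 30 | 3·0+1·6+6·1+3·6 = 30
gcd(5,3,1,6,3) = 1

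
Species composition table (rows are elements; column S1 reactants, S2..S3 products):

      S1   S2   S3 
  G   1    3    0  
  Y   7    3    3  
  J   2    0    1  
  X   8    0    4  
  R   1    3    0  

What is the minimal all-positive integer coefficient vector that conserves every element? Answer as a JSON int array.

Coefficients: [3, 1, 6]

G: 3·1 = 3 | 1·3+6·0 = 3
Y: 3·7 = 21 | 1·3+6·3 = 21
J: 3·2 = 6 | 1·0+6·1 = 6
X: 3·8 = 24 | 1·0+6·4 = 24
R: 3·1 = 3 | 1·3+6·0 = 3
gcd(3,1,6) = 1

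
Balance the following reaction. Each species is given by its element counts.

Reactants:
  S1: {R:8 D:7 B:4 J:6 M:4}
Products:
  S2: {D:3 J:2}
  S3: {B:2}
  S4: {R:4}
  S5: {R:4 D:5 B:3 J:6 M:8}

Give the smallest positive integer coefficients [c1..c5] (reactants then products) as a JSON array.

Coefficients: [4, 6, 5, 6, 2]

R: 4·8 = 32 | 6·0+5·0+6·4+2·4 = 32
D: 4·7 = 28 | 6·3+5·0+6·0+2·5 = 28
B: 4·4 = 16 | 6·0+5·2+6·0+2·3 = 16
J: 4·6 = 24 | 6·2+5·0+6·0+2·6 = 24
M: 4·4 = 16 | 6·0+5·0+6·0+2·8 = 16
gcd(4,6,5,6,2) = 1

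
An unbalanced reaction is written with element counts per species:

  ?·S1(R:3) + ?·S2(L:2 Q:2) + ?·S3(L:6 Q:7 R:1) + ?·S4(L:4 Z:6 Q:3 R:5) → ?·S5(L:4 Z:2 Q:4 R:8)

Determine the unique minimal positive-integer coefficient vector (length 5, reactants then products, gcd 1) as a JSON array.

Coefficients: [6, 1, 1, 1, 3]

L: 6·0+1·2+1·6+1·4 = 12 | 3·4 = 12
Z: 6·0+1·0+1·0+1·6 = 6 | 3·2 = 6
Q: 6·0+1·2+1·7+1·3 = 12 | 3·4 = 12
R: 6·3+1·0+1·1+1·5 = 24 | 3·8 = 24
gcd(6,1,1,1,3) = 1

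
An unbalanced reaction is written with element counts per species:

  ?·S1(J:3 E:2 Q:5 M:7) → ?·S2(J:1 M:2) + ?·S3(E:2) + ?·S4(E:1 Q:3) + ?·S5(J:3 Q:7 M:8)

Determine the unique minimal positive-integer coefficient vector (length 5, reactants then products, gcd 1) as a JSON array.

J: 4·3 = 12 | 6·1+3·0+2·0+2·3 = 12
E: 4·2 = 8 | 6·0+3·2+2·1+2·0 = 8
Q: 4·5 = 20 | 6·0+3·0+2·3+2·7 = 20
M: 4·7 = 28 | 6·2+3·0+2·0+2·8 = 28
gcd(4,6,3,2,2) = 1

Coefficients: [4, 6, 3, 2, 2]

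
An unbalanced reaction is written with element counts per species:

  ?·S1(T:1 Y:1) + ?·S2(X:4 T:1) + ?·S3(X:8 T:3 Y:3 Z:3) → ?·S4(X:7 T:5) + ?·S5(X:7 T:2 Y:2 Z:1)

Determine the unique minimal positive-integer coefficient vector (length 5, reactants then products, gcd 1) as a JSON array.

Coefficients: [3, 5, 1, 1, 3]

X: 3·0+5·4+1·8 = 28 | 1·7+3·7 = 28
T: 3·1+5·1+1·3 = 11 | 1·5+3·2 = 11
Y: 3·1+5·0+1·3 = 6 | 1·0+3·2 = 6
Z: 3·0+5·0+1·3 = 3 | 1·0+3·1 = 3
gcd(3,5,1,1,3) = 1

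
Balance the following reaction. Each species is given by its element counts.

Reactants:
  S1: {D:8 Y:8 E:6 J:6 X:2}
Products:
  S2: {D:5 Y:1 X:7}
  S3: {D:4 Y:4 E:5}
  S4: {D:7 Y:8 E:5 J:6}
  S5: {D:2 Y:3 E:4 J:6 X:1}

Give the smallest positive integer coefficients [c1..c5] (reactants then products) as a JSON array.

Coefficients: [4, 1, 1, 3, 1]

D: 4·8 = 32 | 1·5+1·4+3·7+1·2 = 32
Y: 4·8 = 32 | 1·1+1·4+3·8+1·3 = 32
E: 4·6 = 24 | 1·0+1·5+3·5+1·4 = 24
J: 4·6 = 24 | 1·0+1·0+3·6+1·6 = 24
X: 4·2 = 8 | 1·7+1·0+3·0+1·1 = 8
gcd(4,1,1,3,1) = 1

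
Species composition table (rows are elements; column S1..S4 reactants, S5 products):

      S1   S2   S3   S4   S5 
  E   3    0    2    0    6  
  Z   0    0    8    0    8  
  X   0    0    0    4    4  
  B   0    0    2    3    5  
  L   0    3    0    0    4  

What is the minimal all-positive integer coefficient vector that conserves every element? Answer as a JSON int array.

Coefficients: [4, 4, 3, 3, 3]

E: 4·3+4·0+3·2+3·0 = 18 | 3·6 = 18
Z: 4·0+4·0+3·8+3·0 = 24 | 3·8 = 24
X: 4·0+4·0+3·0+3·4 = 12 | 3·4 = 12
B: 4·0+4·0+3·2+3·3 = 15 | 3·5 = 15
L: 4·0+4·3+3·0+3·0 = 12 | 3·4 = 12
gcd(4,4,3,3,3) = 1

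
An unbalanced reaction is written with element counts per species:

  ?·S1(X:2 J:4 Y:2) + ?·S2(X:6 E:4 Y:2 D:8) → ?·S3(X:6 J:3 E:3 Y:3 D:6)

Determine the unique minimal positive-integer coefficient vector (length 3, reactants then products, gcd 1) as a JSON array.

Coefficients: [3, 3, 4]

X: 3·2+3·6 = 24 | 4·6 = 24
J: 3·4+3·0 = 12 | 4·3 = 12
E: 3·0+3·4 = 12 | 4·3 = 12
Y: 3·2+3·2 = 12 | 4·3 = 12
D: 3·0+3·8 = 24 | 4·6 = 24
gcd(3,3,4) = 1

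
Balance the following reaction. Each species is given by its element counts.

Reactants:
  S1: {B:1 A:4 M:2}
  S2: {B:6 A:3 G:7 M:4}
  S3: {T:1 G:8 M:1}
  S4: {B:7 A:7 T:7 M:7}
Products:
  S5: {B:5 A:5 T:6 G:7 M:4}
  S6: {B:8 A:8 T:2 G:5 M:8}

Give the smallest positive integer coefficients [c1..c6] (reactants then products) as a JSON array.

B: 5·1+5·6+2·0+4·7 = 63 | 3·5+6·8 = 63
A: 5·4+5·3+2·0+4·7 = 63 | 3·5+6·8 = 63
T: 5·0+5·0+2·1+4·7 = 30 | 3·6+6·2 = 30
G: 5·0+5·7+2·8+4·0 = 51 | 3·7+6·5 = 51
M: 5·2+5·4+2·1+4·7 = 60 | 3·4+6·8 = 60
gcd(5,5,2,4,3,6) = 1

Coefficients: [5, 5, 2, 4, 3, 6]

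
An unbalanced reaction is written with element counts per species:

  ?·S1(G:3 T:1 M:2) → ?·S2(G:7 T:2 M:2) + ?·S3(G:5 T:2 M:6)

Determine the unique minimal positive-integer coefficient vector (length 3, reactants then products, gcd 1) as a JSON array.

Coefficients: [4, 1, 1]

G: 4·3 = 12 | 1·7+1·5 = 12
T: 4·1 = 4 | 1·2+1·2 = 4
M: 4·2 = 8 | 1·2+1·6 = 8
gcd(4,1,1) = 1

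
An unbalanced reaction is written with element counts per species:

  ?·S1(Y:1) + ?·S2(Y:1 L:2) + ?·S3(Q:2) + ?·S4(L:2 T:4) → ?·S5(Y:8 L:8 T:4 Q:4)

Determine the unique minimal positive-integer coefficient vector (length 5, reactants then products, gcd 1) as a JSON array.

Y: 5·1+3·1+2·0+1·0 = 8 | 1·8 = 8
L: 5·0+3·2+2·0+1·2 = 8 | 1·8 = 8
T: 5·0+3·0+2·0+1·4 = 4 | 1·4 = 4
Q: 5·0+3·0+2·2+1·0 = 4 | 1·4 = 4
gcd(5,3,2,1,1) = 1

Coefficients: [5, 3, 2, 1, 1]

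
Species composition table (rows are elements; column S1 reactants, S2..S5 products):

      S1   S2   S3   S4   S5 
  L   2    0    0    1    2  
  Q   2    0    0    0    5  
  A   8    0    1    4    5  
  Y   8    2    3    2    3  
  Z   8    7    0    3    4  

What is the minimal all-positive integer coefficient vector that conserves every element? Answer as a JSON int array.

L: 5·2 = 10 | 2·0+6·0+6·1+2·2 = 10
Q: 5·2 = 10 | 2·0+6·0+6·0+2·5 = 10
A: 5·8 = 40 | 2·0+6·1+6·4+2·5 = 40
Y: 5·8 = 40 | 2·2+6·3+6·2+2·3 = 40
Z: 5·8 = 40 | 2·7+6·0+6·3+2·4 = 40
gcd(5,2,6,6,2) = 1

Coefficients: [5, 2, 6, 6, 2]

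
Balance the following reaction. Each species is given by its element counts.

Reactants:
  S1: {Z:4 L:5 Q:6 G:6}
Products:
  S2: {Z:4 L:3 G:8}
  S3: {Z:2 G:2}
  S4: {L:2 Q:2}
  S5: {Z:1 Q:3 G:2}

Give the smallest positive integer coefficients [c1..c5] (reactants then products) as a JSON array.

Z: 3·4 = 12 | 1·4+3·2+6·0+2·1 = 12
L: 3·5 = 15 | 1·3+3·0+6·2+2·0 = 15
Q: 3·6 = 18 | 1·0+3·0+6·2+2·3 = 18
G: 3·6 = 18 | 1·8+3·2+6·0+2·2 = 18
gcd(3,1,3,6,2) = 1

Coefficients: [3, 1, 3, 6, 2]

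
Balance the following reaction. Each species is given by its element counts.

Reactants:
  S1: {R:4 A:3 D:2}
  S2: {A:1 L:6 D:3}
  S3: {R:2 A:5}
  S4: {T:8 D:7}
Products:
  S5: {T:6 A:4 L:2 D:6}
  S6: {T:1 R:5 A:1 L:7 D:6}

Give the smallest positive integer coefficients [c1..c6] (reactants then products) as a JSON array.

Coefficients: [1, 4, 3, 4, 5, 2]

T: 1·0+4·0+3·0+4·8 = 32 | 5·6+2·1 = 32
R: 1·4+4·0+3·2+4·0 = 10 | 5·0+2·5 = 10
A: 1·3+4·1+3·5+4·0 = 22 | 5·4+2·1 = 22
L: 1·0+4·6+3·0+4·0 = 24 | 5·2+2·7 = 24
D: 1·2+4·3+3·0+4·7 = 42 | 5·6+2·6 = 42
gcd(1,4,3,4,5,2) = 1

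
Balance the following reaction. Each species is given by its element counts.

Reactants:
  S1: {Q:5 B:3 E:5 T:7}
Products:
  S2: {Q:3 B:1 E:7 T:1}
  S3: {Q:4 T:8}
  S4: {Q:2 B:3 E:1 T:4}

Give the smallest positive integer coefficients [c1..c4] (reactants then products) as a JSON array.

Coefficients: [5, 3, 2, 4]

Q: 5·5 = 25 | 3·3+2·4+4·2 = 25
B: 5·3 = 15 | 3·1+2·0+4·3 = 15
E: 5·5 = 25 | 3·7+2·0+4·1 = 25
T: 5·7 = 35 | 3·1+2·8+4·4 = 35
gcd(5,3,2,4) = 1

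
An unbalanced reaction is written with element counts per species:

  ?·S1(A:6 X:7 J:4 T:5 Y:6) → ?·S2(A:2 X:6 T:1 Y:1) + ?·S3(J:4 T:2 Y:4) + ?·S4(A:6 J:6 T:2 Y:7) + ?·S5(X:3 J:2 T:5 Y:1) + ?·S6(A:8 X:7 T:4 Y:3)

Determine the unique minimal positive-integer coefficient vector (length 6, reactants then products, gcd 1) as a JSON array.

Coefficients: [6, 3, 4, 1, 1, 3]

A: 6·6 = 36 | 3·2+4·0+1·6+1·0+3·8 = 36
X: 6·7 = 42 | 3·6+4·0+1·0+1·3+3·7 = 42
J: 6·4 = 24 | 3·0+4·4+1·6+1·2+3·0 = 24
T: 6·5 = 30 | 3·1+4·2+1·2+1·5+3·4 = 30
Y: 6·6 = 36 | 3·1+4·4+1·7+1·1+3·3 = 36
gcd(6,3,4,1,1,3) = 1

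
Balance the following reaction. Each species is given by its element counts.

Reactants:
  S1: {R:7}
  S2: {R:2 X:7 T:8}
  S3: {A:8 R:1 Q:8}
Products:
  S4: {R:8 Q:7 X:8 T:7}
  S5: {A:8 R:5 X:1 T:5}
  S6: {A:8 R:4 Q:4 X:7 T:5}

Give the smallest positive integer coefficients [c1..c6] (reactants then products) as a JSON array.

A: 5·0+6·0+4·8 = 32 | 4·0+3·8+1·8 = 32
R: 5·7+6·2+4·1 = 51 | 4·8+3·5+1·4 = 51
Q: 5·0+6·0+4·8 = 32 | 4·7+3·0+1·4 = 32
X: 5·0+6·7+4·0 = 42 | 4·8+3·1+1·7 = 42
T: 5·0+6·8+4·0 = 48 | 4·7+3·5+1·5 = 48
gcd(5,6,4,4,3,1) = 1

Coefficients: [5, 6, 4, 4, 3, 1]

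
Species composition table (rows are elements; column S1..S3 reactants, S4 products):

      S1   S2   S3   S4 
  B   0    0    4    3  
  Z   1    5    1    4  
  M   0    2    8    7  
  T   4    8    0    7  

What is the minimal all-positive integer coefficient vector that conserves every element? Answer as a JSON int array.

B: 3·0+2·0+3·4 = 12 | 4·3 = 12
Z: 3·1+2·5+3·1 = 16 | 4·4 = 16
M: 3·0+2·2+3·8 = 28 | 4·7 = 28
T: 3·4+2·8+3·0 = 28 | 4·7 = 28
gcd(3,2,3,4) = 1

Coefficients: [3, 2, 3, 4]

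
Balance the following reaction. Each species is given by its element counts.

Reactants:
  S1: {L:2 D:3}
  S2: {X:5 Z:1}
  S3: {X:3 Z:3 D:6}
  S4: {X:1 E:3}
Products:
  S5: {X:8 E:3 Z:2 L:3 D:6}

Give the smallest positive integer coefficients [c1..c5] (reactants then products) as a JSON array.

Coefficients: [6, 5, 1, 4, 4]

X: 6·0+5·5+1·3+4·1 = 32 | 4·8 = 32
E: 6·0+5·0+1·0+4·3 = 12 | 4·3 = 12
Z: 6·0+5·1+1·3+4·0 = 8 | 4·2 = 8
L: 6·2+5·0+1·0+4·0 = 12 | 4·3 = 12
D: 6·3+5·0+1·6+4·0 = 24 | 4·6 = 24
gcd(6,5,1,4,4) = 1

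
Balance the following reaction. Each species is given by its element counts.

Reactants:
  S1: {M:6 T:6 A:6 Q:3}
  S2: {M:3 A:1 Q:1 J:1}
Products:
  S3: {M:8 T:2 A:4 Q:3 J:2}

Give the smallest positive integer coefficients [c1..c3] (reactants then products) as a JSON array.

Coefficients: [1, 6, 3]

M: 1·6+6·3 = 24 | 3·8 = 24
T: 1·6+6·0 = 6 | 3·2 = 6
A: 1·6+6·1 = 12 | 3·4 = 12
Q: 1·3+6·1 = 9 | 3·3 = 9
J: 1·0+6·1 = 6 | 3·2 = 6
gcd(1,6,3) = 1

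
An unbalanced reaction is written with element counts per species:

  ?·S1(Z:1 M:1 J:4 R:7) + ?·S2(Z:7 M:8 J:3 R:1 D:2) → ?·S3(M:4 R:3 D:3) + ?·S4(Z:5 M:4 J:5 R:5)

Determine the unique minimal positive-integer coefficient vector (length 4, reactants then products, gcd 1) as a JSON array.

Z: 4·1+3·7 = 25 | 2·0+5·5 = 25
M: 4·1+3·8 = 28 | 2·4+5·4 = 28
J: 4·4+3·3 = 25 | 2·0+5·5 = 25
R: 4·7+3·1 = 31 | 2·3+5·5 = 31
D: 4·0+3·2 = 6 | 2·3+5·0 = 6
gcd(4,3,2,5) = 1

Coefficients: [4, 3, 2, 5]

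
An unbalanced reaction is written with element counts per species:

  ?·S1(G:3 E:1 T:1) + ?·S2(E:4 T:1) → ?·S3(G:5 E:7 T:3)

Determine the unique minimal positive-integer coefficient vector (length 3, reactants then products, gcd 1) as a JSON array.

G: 5·3+4·0 = 15 | 3·5 = 15
E: 5·1+4·4 = 21 | 3·7 = 21
T: 5·1+4·1 = 9 | 3·3 = 9
gcd(5,4,3) = 1

Coefficients: [5, 4, 3]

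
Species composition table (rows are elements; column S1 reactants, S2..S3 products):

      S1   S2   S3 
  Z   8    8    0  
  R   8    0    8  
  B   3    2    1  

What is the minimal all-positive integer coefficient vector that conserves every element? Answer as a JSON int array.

Coefficients: [1, 1, 1]

Z: 1·8 = 8 | 1·8+1·0 = 8
R: 1·8 = 8 | 1·0+1·8 = 8
B: 1·3 = 3 | 1·2+1·1 = 3
gcd(1,1,1) = 1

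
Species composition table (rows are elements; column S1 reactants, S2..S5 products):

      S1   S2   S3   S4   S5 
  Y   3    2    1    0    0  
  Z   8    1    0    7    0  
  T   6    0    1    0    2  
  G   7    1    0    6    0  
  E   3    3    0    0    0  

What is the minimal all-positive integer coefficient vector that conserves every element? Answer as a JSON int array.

Coefficients: [2, 2, 2, 2, 5]

Y: 2·3 = 6 | 2·2+2·1+2·0+5·0 = 6
Z: 2·8 = 16 | 2·1+2·0+2·7+5·0 = 16
T: 2·6 = 12 | 2·0+2·1+2·0+5·2 = 12
G: 2·7 = 14 | 2·1+2·0+2·6+5·0 = 14
E: 2·3 = 6 | 2·3+2·0+2·0+5·0 = 6
gcd(2,2,2,2,5) = 1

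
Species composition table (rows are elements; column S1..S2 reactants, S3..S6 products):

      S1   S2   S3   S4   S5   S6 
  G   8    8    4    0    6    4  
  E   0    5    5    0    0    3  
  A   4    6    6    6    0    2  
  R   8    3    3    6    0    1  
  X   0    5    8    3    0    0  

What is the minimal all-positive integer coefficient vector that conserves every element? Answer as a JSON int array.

Coefficients: [1, 6, 3, 2, 4, 5]

G: 1·8+6·8 = 56 | 3·4+2·0+4·6+5·4 = 56
E: 1·0+6·5 = 30 | 3·5+2·0+4·0+5·3 = 30
A: 1·4+6·6 = 40 | 3·6+2·6+4·0+5·2 = 40
R: 1·8+6·3 = 26 | 3·3+2·6+4·0+5·1 = 26
X: 1·0+6·5 = 30 | 3·8+2·3+4·0+5·0 = 30
gcd(1,6,3,2,4,5) = 1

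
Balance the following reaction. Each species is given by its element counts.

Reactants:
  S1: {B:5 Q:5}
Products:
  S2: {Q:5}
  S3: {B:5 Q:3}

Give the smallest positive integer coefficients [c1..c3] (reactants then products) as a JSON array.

B: 5·5 = 25 | 2·0+5·5 = 25
Q: 5·5 = 25 | 2·5+5·3 = 25
gcd(5,2,5) = 1

Coefficients: [5, 2, 5]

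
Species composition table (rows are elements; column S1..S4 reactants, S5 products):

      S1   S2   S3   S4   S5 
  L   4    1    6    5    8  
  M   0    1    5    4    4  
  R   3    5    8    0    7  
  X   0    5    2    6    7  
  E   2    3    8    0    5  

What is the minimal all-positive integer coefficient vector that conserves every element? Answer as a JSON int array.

Coefficients: [4, 3, 1, 3, 5]

L: 4·4+3·1+1·6+3·5 = 40 | 5·8 = 40
M: 4·0+3·1+1·5+3·4 = 20 | 5·4 = 20
R: 4·3+3·5+1·8+3·0 = 35 | 5·7 = 35
X: 4·0+3·5+1·2+3·6 = 35 | 5·7 = 35
E: 4·2+3·3+1·8+3·0 = 25 | 5·5 = 25
gcd(4,3,1,3,5) = 1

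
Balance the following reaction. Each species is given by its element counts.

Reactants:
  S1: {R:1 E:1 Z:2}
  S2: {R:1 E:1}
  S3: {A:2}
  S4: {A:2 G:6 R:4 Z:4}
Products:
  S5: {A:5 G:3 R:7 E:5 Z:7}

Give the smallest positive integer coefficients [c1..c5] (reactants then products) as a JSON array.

A: 5·0+5·0+4·2+1·2 = 10 | 2·5 = 10
G: 5·0+5·0+4·0+1·6 = 6 | 2·3 = 6
R: 5·1+5·1+4·0+1·4 = 14 | 2·7 = 14
E: 5·1+5·1+4·0+1·0 = 10 | 2·5 = 10
Z: 5·2+5·0+4·0+1·4 = 14 | 2·7 = 14
gcd(5,5,4,1,2) = 1

Coefficients: [5, 5, 4, 1, 2]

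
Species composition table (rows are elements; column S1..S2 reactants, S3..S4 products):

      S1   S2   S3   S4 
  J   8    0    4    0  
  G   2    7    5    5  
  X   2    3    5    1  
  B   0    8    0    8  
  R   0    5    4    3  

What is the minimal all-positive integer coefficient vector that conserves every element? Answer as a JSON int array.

J: 1·8+4·0 = 8 | 2·4+4·0 = 8
G: 1·2+4·7 = 30 | 2·5+4·5 = 30
X: 1·2+4·3 = 14 | 2·5+4·1 = 14
B: 1·0+4·8 = 32 | 2·0+4·8 = 32
R: 1·0+4·5 = 20 | 2·4+4·3 = 20
gcd(1,4,2,4) = 1

Coefficients: [1, 4, 2, 4]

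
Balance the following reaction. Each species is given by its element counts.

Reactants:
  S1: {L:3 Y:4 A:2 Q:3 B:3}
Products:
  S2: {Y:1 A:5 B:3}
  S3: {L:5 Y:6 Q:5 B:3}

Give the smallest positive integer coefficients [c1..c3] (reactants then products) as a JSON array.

L: 5·3 = 15 | 2·0+3·5 = 15
Y: 5·4 = 20 | 2·1+3·6 = 20
A: 5·2 = 10 | 2·5+3·0 = 10
Q: 5·3 = 15 | 2·0+3·5 = 15
B: 5·3 = 15 | 2·3+3·3 = 15
gcd(5,2,3) = 1

Coefficients: [5, 2, 3]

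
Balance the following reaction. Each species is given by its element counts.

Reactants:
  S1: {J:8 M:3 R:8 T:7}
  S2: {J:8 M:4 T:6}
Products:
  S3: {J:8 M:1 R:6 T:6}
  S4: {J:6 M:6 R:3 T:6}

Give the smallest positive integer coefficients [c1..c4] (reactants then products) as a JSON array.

J: 6·8+3·8 = 72 | 6·8+4·6 = 72
M: 6·3+3·4 = 30 | 6·1+4·6 = 30
R: 6·8+3·0 = 48 | 6·6+4·3 = 48
T: 6·7+3·6 = 60 | 6·6+4·6 = 60
gcd(6,3,6,4) = 1

Coefficients: [6, 3, 6, 4]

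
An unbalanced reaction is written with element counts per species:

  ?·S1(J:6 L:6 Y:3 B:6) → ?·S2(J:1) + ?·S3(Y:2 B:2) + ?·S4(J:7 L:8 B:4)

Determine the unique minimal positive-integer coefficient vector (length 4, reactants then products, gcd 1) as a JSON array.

J: 4·6 = 24 | 3·1+6·0+3·7 = 24
L: 4·6 = 24 | 3·0+6·0+3·8 = 24
Y: 4·3 = 12 | 3·0+6·2+3·0 = 12
B: 4·6 = 24 | 3·0+6·2+3·4 = 24
gcd(4,3,6,3) = 1

Coefficients: [4, 3, 6, 3]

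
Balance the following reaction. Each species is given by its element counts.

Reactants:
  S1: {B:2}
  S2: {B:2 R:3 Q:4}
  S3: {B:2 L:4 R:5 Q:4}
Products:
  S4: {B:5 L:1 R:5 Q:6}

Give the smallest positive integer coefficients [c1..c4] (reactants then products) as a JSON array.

Coefficients: [4, 5, 1, 4]

B: 4·2+5·2+1·2 = 20 | 4·5 = 20
L: 4·0+5·0+1·4 = 4 | 4·1 = 4
R: 4·0+5·3+1·5 = 20 | 4·5 = 20
Q: 4·0+5·4+1·4 = 24 | 4·6 = 24
gcd(4,5,1,4) = 1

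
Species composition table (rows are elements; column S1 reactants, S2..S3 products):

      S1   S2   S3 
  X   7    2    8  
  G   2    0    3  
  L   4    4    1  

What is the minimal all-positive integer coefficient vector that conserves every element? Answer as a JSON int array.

X: 6·7 = 42 | 5·2+4·8 = 42
G: 6·2 = 12 | 5·0+4·3 = 12
L: 6·4 = 24 | 5·4+4·1 = 24
gcd(6,5,4) = 1

Coefficients: [6, 5, 4]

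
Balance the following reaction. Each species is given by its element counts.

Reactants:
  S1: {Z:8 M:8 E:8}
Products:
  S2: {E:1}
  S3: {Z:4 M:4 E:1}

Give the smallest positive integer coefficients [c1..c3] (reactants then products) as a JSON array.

Coefficients: [1, 6, 2]

Z: 1·8 = 8 | 6·0+2·4 = 8
M: 1·8 = 8 | 6·0+2·4 = 8
E: 1·8 = 8 | 6·1+2·1 = 8
gcd(1,6,2) = 1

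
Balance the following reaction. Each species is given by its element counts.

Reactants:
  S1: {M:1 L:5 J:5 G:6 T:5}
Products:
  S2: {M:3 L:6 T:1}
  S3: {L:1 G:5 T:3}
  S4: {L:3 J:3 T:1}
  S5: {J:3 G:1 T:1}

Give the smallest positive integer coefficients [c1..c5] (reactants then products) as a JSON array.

M: 3·1 = 3 | 1·3+3·0+2·0+3·0 = 3
L: 3·5 = 15 | 1·6+3·1+2·3+3·0 = 15
J: 3·5 = 15 | 1·0+3·0+2·3+3·3 = 15
G: 3·6 = 18 | 1·0+3·5+2·0+3·1 = 18
T: 3·5 = 15 | 1·1+3·3+2·1+3·1 = 15
gcd(3,1,3,2,3) = 1

Coefficients: [3, 1, 3, 2, 3]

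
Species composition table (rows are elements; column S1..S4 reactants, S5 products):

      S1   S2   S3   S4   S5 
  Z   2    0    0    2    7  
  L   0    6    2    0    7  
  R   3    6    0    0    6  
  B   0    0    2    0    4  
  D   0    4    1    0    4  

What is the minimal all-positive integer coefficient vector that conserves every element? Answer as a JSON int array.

Coefficients: [2, 1, 4, 5, 2]

Z: 2·2+1·0+4·0+5·2 = 14 | 2·7 = 14
L: 2·0+1·6+4·2+5·0 = 14 | 2·7 = 14
R: 2·3+1·6+4·0+5·0 = 12 | 2·6 = 12
B: 2·0+1·0+4·2+5·0 = 8 | 2·4 = 8
D: 2·0+1·4+4·1+5·0 = 8 | 2·4 = 8
gcd(2,1,4,5,2) = 1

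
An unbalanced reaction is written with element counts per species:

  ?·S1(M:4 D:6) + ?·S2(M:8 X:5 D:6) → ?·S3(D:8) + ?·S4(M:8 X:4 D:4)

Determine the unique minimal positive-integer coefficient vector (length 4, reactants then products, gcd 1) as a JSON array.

M: 2·4+4·8 = 40 | 2·0+5·8 = 40
X: 2·0+4·5 = 20 | 2·0+5·4 = 20
D: 2·6+4·6 = 36 | 2·8+5·4 = 36
gcd(2,4,2,5) = 1

Coefficients: [2, 4, 2, 5]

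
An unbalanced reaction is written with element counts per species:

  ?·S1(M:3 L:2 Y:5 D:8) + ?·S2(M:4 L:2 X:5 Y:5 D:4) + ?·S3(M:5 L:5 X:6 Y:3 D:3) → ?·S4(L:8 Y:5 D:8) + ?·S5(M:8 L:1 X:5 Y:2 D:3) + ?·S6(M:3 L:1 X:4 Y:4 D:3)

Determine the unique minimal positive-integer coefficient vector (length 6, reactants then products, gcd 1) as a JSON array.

Coefficients: [1, 3, 1, 1, 1, 4]

M: 1·3+3·4+1·5 = 20 | 1·0+1·8+4·3 = 20
L: 1·2+3·2+1·5 = 13 | 1·8+1·1+4·1 = 13
X: 1·0+3·5+1·6 = 21 | 1·0+1·5+4·4 = 21
Y: 1·5+3·5+1·3 = 23 | 1·5+1·2+4·4 = 23
D: 1·8+3·4+1·3 = 23 | 1·8+1·3+4·3 = 23
gcd(1,3,1,1,1,4) = 1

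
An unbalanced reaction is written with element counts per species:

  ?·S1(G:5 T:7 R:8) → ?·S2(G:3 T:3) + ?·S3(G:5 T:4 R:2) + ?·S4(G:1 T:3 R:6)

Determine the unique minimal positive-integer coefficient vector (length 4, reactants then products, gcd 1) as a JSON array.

Coefficients: [5, 3, 2, 6]

G: 5·5 = 25 | 3·3+2·5+6·1 = 25
T: 5·7 = 35 | 3·3+2·4+6·3 = 35
R: 5·8 = 40 | 3·0+2·2+6·6 = 40
gcd(5,3,2,6) = 1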